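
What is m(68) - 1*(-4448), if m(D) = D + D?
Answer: 4584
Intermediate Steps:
m(D) = 2*D
m(68) - 1*(-4448) = 2*68 - 1*(-4448) = 136 + 4448 = 4584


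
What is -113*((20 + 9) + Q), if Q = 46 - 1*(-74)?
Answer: -16837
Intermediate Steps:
Q = 120 (Q = 46 + 74 = 120)
-113*((20 + 9) + Q) = -113*((20 + 9) + 120) = -113*(29 + 120) = -113*149 = -16837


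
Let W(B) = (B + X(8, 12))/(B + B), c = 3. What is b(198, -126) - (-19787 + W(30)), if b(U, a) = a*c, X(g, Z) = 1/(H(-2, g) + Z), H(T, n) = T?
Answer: 11645099/600 ≈ 19409.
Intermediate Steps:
X(g, Z) = 1/(-2 + Z)
b(U, a) = 3*a (b(U, a) = a*3 = 3*a)
W(B) = (1/10 + B)/(2*B) (W(B) = (B + 1/(-2 + 12))/(B + B) = (B + 1/10)/((2*B)) = (B + 1/10)*(1/(2*B)) = (1/10 + B)*(1/(2*B)) = (1/10 + B)/(2*B))
b(198, -126) - (-19787 + W(30)) = 3*(-126) - (-19787 + (1/20)*(1 + 10*30)/30) = -378 - (-19787 + (1/20)*(1/30)*(1 + 300)) = -378 - (-19787 + (1/20)*(1/30)*301) = -378 - (-19787 + 301/600) = -378 - 1*(-11871899/600) = -378 + 11871899/600 = 11645099/600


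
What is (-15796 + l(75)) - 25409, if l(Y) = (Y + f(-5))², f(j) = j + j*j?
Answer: -32180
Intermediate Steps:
f(j) = j + j²
l(Y) = (20 + Y)² (l(Y) = (Y - 5*(1 - 5))² = (Y - 5*(-4))² = (Y + 20)² = (20 + Y)²)
(-15796 + l(75)) - 25409 = (-15796 + (20 + 75)²) - 25409 = (-15796 + 95²) - 25409 = (-15796 + 9025) - 25409 = -6771 - 25409 = -32180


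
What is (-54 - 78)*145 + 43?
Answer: -19097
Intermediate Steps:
(-54 - 78)*145 + 43 = -132*145 + 43 = -19140 + 43 = -19097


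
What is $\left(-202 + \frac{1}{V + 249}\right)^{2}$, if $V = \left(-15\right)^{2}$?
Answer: $\frac{9167488009}{224676} \approx 40803.0$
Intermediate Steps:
$V = 225$
$\left(-202 + \frac{1}{V + 249}\right)^{2} = \left(-202 + \frac{1}{225 + 249}\right)^{2} = \left(-202 + \frac{1}{474}\right)^{2} = \left(- \frac{95747}{474}\right)^{2} = \frac{9167488009}{224676}$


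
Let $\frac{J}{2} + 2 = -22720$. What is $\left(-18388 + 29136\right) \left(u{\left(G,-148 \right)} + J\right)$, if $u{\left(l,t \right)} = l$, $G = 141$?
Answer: $-486916644$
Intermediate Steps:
$J = -45444$ ($J = -4 + 2 \left(-22720\right) = -4 - 45440 = -45444$)
$\left(-18388 + 29136\right) \left(u{\left(G,-148 \right)} + J\right) = \left(-18388 + 29136\right) \left(141 - 45444\right) = 10748 \left(-45303\right) = -486916644$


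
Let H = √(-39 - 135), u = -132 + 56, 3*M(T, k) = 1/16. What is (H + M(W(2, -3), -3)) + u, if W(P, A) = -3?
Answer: -3647/48 + I*√174 ≈ -75.979 + 13.191*I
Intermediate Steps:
M(T, k) = 1/48 (M(T, k) = (⅓)/16 = (⅓)*(1/16) = 1/48)
u = -76
H = I*√174 (H = √(-174) = I*√174 ≈ 13.191*I)
(H + M(W(2, -3), -3)) + u = (I*√174 + 1/48) - 76 = (1/48 + I*√174) - 76 = -3647/48 + I*√174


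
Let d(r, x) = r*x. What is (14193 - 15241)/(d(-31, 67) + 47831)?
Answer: -524/22877 ≈ -0.022905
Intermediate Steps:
(14193 - 15241)/(d(-31, 67) + 47831) = (14193 - 15241)/(-31*67 + 47831) = -1048/(-2077 + 47831) = -1048/45754 = -1048*1/45754 = -524/22877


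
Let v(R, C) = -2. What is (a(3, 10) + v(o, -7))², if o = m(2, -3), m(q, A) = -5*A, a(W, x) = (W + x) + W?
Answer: 196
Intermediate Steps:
a(W, x) = x + 2*W
o = 15 (o = -5*(-3) = 15)
(a(3, 10) + v(o, -7))² = ((10 + 2*3) - 2)² = ((10 + 6) - 2)² = (16 - 2)² = 14² = 196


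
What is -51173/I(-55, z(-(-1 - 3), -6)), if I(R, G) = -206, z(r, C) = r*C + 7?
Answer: 51173/206 ≈ 248.41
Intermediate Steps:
z(r, C) = 7 + C*r (z(r, C) = C*r + 7 = 7 + C*r)
-51173/I(-55, z(-(-1 - 3), -6)) = -51173/(-206) = -51173*(-1/206) = 51173/206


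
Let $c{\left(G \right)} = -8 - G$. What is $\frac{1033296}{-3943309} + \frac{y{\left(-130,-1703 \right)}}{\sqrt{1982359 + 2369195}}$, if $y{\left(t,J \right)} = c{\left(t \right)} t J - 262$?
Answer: $- \frac{1033296}{3943309} + \frac{4501553 \sqrt{914}}{10511} \approx 12947.0$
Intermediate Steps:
$y{\left(t,J \right)} = -262 + J t \left(-8 - t\right)$ ($y{\left(t,J \right)} = \left(-8 - t\right) t J - 262 = t \left(-8 - t\right) J - 262 = J t \left(-8 - t\right) - 262 = -262 + J t \left(-8 - t\right)$)
$\frac{1033296}{-3943309} + \frac{y{\left(-130,-1703 \right)}}{\sqrt{1982359 + 2369195}} = \frac{1033296}{-3943309} + \frac{-262 - \left(-1703\right) \left(-130\right) \left(8 - 130\right)}{\sqrt{1982359 + 2369195}} = 1033296 \left(- \frac{1}{3943309}\right) + \frac{-262 - \left(-1703\right) \left(-130\right) \left(-122\right)}{\sqrt{4351554}} = - \frac{1033296}{3943309} + \frac{-262 + 27009580}{69 \sqrt{914}} = - \frac{1033296}{3943309} + 27009318 \frac{\sqrt{914}}{63066} = - \frac{1033296}{3943309} + \frac{4501553 \sqrt{914}}{10511}$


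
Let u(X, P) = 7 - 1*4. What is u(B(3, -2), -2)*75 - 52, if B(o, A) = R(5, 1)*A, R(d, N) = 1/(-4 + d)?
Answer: 173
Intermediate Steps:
B(o, A) = A (B(o, A) = A/(-4 + 5) = A/1 = 1*A = A)
u(X, P) = 3 (u(X, P) = 7 - 4 = 3)
u(B(3, -2), -2)*75 - 52 = 3*75 - 52 = 225 - 52 = 173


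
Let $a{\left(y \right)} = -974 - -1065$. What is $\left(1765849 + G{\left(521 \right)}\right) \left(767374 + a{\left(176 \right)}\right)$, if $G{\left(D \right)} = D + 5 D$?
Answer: $1357626398375$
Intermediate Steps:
$a{\left(y \right)} = 91$ ($a{\left(y \right)} = -974 + 1065 = 91$)
$G{\left(D \right)} = 6 D$
$\left(1765849 + G{\left(521 \right)}\right) \left(767374 + a{\left(176 \right)}\right) = \left(1765849 + 6 \cdot 521\right) \left(767374 + 91\right) = \left(1765849 + 3126\right) 767465 = 1768975 \cdot 767465 = 1357626398375$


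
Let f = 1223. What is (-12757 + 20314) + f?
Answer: 8780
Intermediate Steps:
(-12757 + 20314) + f = (-12757 + 20314) + 1223 = 7557 + 1223 = 8780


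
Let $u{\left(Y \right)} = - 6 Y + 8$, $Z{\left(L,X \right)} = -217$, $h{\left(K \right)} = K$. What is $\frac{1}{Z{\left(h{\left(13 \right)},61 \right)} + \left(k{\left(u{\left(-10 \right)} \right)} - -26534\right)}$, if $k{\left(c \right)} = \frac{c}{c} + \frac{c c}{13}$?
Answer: $\frac{13}{346758} \approx 3.749 \cdot 10^{-5}$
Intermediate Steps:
$u{\left(Y \right)} = 8 - 6 Y$
$k{\left(c \right)} = 1 + \frac{c^{2}}{13}$ ($k{\left(c \right)} = 1 + c^{2} \cdot \frac{1}{13} = 1 + \frac{c^{2}}{13}$)
$\frac{1}{Z{\left(h{\left(13 \right)},61 \right)} + \left(k{\left(u{\left(-10 \right)} \right)} - -26534\right)} = \frac{1}{-217 + \left(\left(1 + \frac{\left(8 - -60\right)^{2}}{13}\right) - -26534\right)} = \frac{1}{-217 + \left(\left(1 + \frac{\left(8 + 60\right)^{2}}{13}\right) + 26534\right)} = \frac{1}{-217 + \left(\left(1 + \frac{68^{2}}{13}\right) + 26534\right)} = \frac{1}{-217 + \left(\left(1 + \frac{1}{13} \cdot 4624\right) + 26534\right)} = \frac{1}{-217 + \left(\left(1 + \frac{4624}{13}\right) + 26534\right)} = \frac{1}{-217 + \left(\frac{4637}{13} + 26534\right)} = \frac{1}{-217 + \frac{349579}{13}} = \frac{1}{\frac{346758}{13}} = \frac{13}{346758}$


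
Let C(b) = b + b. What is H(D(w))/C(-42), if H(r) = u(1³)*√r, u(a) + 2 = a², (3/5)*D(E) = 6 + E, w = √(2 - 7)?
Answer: √(90 + 15*I*√5)/252 ≈ 0.038273 + 0.0069*I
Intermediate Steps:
w = I*√5 (w = √(-5) = I*√5 ≈ 2.2361*I)
D(E) = 10 + 5*E/3 (D(E) = 5*(6 + E)/3 = 10 + 5*E/3)
C(b) = 2*b
u(a) = -2 + a²
H(r) = -√r (H(r) = (-2 + (1³)²)*√r = (-2 + 1²)*√r = (-2 + 1)*√r = -√r)
H(D(w))/C(-42) = (-√(10 + 5*(I*√5)/3))/((2*(-42))) = -√(10 + 5*I*√5/3)/(-84) = -√(10 + 5*I*√5/3)*(-1/84) = √(10 + 5*I*√5/3)/84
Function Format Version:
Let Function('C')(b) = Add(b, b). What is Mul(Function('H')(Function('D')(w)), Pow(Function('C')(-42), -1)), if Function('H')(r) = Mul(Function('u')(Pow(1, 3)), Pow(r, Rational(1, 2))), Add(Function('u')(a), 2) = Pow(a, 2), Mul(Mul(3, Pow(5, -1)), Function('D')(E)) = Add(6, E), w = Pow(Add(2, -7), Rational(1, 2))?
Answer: Mul(Rational(1, 252), Pow(Add(90, Mul(15, I, Pow(5, Rational(1, 2)))), Rational(1, 2))) ≈ Add(0.038273, Mul(0.0069000, I))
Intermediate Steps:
w = Mul(I, Pow(5, Rational(1, 2))) (w = Pow(-5, Rational(1, 2)) = Mul(I, Pow(5, Rational(1, 2))) ≈ Mul(2.2361, I))
Function('D')(E) = Add(10, Mul(Rational(5, 3), E)) (Function('D')(E) = Mul(Rational(5, 3), Add(6, E)) = Add(10, Mul(Rational(5, 3), E)))
Function('C')(b) = Mul(2, b)
Function('u')(a) = Add(-2, Pow(a, 2))
Function('H')(r) = Mul(-1, Pow(r, Rational(1, 2))) (Function('H')(r) = Mul(Add(-2, Pow(Pow(1, 3), 2)), Pow(r, Rational(1, 2))) = Mul(Add(-2, Pow(1, 2)), Pow(r, Rational(1, 2))) = Mul(Add(-2, 1), Pow(r, Rational(1, 2))) = Mul(-1, Pow(r, Rational(1, 2))))
Mul(Function('H')(Function('D')(w)), Pow(Function('C')(-42), -1)) = Mul(Mul(-1, Pow(Add(10, Mul(Rational(5, 3), Mul(I, Pow(5, Rational(1, 2))))), Rational(1, 2))), Pow(Mul(2, -42), -1)) = Mul(Mul(-1, Pow(Add(10, Mul(Rational(5, 3), I, Pow(5, Rational(1, 2)))), Rational(1, 2))), Pow(-84, -1)) = Mul(Mul(-1, Pow(Add(10, Mul(Rational(5, 3), I, Pow(5, Rational(1, 2)))), Rational(1, 2))), Rational(-1, 84)) = Mul(Rational(1, 84), Pow(Add(10, Mul(Rational(5, 3), I, Pow(5, Rational(1, 2)))), Rational(1, 2)))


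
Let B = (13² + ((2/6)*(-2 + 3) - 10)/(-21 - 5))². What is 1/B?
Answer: 6084/174530521 ≈ 3.4859e-5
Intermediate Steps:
B = 174530521/6084 (B = (169 + ((2*(⅙))*1 - 10)/(-26))² = (169 + ((⅓)*1 - 10)*(-1/26))² = (169 + (⅓ - 10)*(-1/26))² = (169 - 29/3*(-1/26))² = (169 + 29/78)² = (13211/78)² = 174530521/6084 ≈ 28687.)
1/B = 1/(174530521/6084) = 6084/174530521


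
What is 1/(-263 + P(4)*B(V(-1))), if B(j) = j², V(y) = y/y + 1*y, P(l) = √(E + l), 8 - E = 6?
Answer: -1/263 ≈ -0.0038023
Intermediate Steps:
E = 2 (E = 8 - 1*6 = 8 - 6 = 2)
P(l) = √(2 + l)
V(y) = 1 + y
1/(-263 + P(4)*B(V(-1))) = 1/(-263 + √(2 + 4)*(1 - 1)²) = 1/(-263 + √6*0²) = 1/(-263 + √6*0) = 1/(-263 + 0) = 1/(-263) = -1/263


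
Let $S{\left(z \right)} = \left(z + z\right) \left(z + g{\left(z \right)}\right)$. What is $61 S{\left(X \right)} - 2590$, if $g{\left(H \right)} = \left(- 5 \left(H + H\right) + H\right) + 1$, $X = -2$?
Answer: $-6738$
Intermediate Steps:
$g{\left(H \right)} = 1 - 9 H$ ($g{\left(H \right)} = \left(- 5 \cdot 2 H + H\right) + 1 = \left(- 10 H + H\right) + 1 = - 9 H + 1 = 1 - 9 H$)
$S{\left(z \right)} = 2 z \left(1 - 8 z\right)$ ($S{\left(z \right)} = \left(z + z\right) \left(z - \left(-1 + 9 z\right)\right) = 2 z \left(1 - 8 z\right)$)
$61 S{\left(X \right)} - 2590 = 61 \cdot 2 \left(-2\right) \left(1 - -16\right) - 2590 = 61 \cdot 2 \left(-2\right) \left(1 + 16\right) - 2590 = 61 \cdot 2 \left(-2\right) 17 - 2590 = 61 \left(-68\right) - 2590 = -4148 - 2590 = -6738$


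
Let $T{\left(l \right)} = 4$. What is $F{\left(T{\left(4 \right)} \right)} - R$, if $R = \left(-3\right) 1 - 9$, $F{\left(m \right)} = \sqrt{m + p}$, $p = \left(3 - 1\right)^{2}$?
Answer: $12 + 2 \sqrt{2} \approx 14.828$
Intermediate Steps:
$p = 4$ ($p = 2^{2} = 4$)
$F{\left(m \right)} = \sqrt{4 + m}$ ($F{\left(m \right)} = \sqrt{m + 4} = \sqrt{4 + m}$)
$R = -12$ ($R = -3 - 9 = -12$)
$F{\left(T{\left(4 \right)} \right)} - R = \sqrt{4 + 4} - -12 = \sqrt{8} + 12 = 2 \sqrt{2} + 12 = 12 + 2 \sqrt{2}$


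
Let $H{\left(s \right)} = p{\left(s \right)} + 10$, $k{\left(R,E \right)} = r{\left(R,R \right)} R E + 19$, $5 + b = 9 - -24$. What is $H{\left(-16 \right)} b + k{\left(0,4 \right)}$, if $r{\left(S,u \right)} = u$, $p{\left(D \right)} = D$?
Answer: $-149$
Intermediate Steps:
$b = 28$ ($b = -5 + \left(9 - -24\right) = -5 + \left(9 + 24\right) = -5 + 33 = 28$)
$k{\left(R,E \right)} = 19 + E R^{2}$ ($k{\left(R,E \right)} = R R E + 19 = R^{2} E + 19 = E R^{2} + 19 = 19 + E R^{2}$)
$H{\left(s \right)} = 10 + s$ ($H{\left(s \right)} = s + 10 = 10 + s$)
$H{\left(-16 \right)} b + k{\left(0,4 \right)} = \left(10 - 16\right) 28 + \left(19 + 4 \cdot 0^{2}\right) = \left(-6\right) 28 + \left(19 + 4 \cdot 0\right) = -168 + \left(19 + 0\right) = -168 + 19 = -149$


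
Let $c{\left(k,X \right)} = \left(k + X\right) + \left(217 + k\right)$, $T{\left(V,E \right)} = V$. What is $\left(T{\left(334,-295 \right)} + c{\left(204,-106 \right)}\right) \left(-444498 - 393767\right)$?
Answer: $-715040045$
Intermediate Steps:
$c{\left(k,X \right)} = 217 + X + 2 k$ ($c{\left(k,X \right)} = \left(X + k\right) + \left(217 + k\right) = 217 + X + 2 k$)
$\left(T{\left(334,-295 \right)} + c{\left(204,-106 \right)}\right) \left(-444498 - 393767\right) = \left(334 + \left(217 - 106 + 2 \cdot 204\right)\right) \left(-444498 - 393767\right) = \left(334 + \left(217 - 106 + 408\right)\right) \left(-838265\right) = \left(334 + 519\right) \left(-838265\right) = 853 \left(-838265\right) = -715040045$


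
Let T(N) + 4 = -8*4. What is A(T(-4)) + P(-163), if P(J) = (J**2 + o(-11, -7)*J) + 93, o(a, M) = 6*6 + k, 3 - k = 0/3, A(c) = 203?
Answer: 20508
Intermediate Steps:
T(N) = -36 (T(N) = -4 - 8*4 = -4 - 32 = -36)
k = 3 (k = 3 - 0/3 = 3 - 1*0 = 3 + 0 = 3)
o(a, M) = 39 (o(a, M) = 6*6 + 3 = 36 + 3 = 39)
P(J) = 93 + J**2 + 39*J (P(J) = (J**2 + 39*J) + 93 = 93 + J**2 + 39*J)
A(T(-4)) + P(-163) = 203 + (93 + (-163)**2 + 39*(-163)) = 203 + (93 + 26569 - 6357) = 203 + 20305 = 20508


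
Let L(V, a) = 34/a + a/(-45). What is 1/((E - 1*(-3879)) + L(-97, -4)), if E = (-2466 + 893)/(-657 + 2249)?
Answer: 71640/277218203 ≈ 0.00025842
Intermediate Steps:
L(V, a) = 34/a - a/45 (L(V, a) = 34/a + a*(-1/45) = 34/a - a/45)
E = -1573/1592 ≈ -0.98807
1/((E - 1*(-3879)) + L(-97, -4)) = 1/((-1573/1592 - 1*(-3879)) + (34/(-4) - 1/45*(-4))) = 1/((-1573/1592 + 3879) + (34*(-¼) + 4/45)) = 1/(6173795/1592 + (-17/2 + 4/45)) = 1/(6173795/1592 - 757/90) = 1/(277218203/71640) = 71640/277218203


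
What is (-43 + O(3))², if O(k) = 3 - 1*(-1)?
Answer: 1521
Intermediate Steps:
O(k) = 4 (O(k) = 3 + 1 = 4)
(-43 + O(3))² = (-43 + 4)² = (-39)² = 1521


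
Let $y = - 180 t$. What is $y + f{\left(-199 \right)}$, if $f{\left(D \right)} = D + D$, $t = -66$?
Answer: $11482$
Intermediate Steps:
$f{\left(D \right)} = 2 D$
$y = 11880$ ($y = \left(-180\right) \left(-66\right) = 11880$)
$y + f{\left(-199 \right)} = 11880 + 2 \left(-199\right) = 11880 - 398 = 11482$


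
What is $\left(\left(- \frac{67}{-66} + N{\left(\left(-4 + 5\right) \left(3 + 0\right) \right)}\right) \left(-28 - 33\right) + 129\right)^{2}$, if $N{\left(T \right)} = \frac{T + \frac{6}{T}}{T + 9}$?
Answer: $\frac{3359889}{1936} \approx 1735.5$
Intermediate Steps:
$N{\left(T \right)} = \frac{T + \frac{6}{T}}{9 + T}$
$\left(\left(- \frac{67}{-66} + N{\left(\left(-4 + 5\right) \left(3 + 0\right) \right)}\right) \left(-28 - 33\right) + 129\right)^{2} = \left(\left(- \frac{67}{-66} + \frac{6 + \left(\left(-4 + 5\right) \left(3 + 0\right)\right)^{2}}{\left(-4 + 5\right) \left(3 + 0\right) \left(9 + \left(-4 + 5\right) \left(3 + 0\right)\right)}\right) \left(-28 - 33\right) + 129\right)^{2} = \left(\left(\left(-67\right) \left(- \frac{1}{66}\right) + \frac{6 + \left(1 \cdot 3\right)^{2}}{1 \cdot 3 \left(9 + 1 \cdot 3\right)}\right) \left(-61\right) + 129\right)^{2} = \left(\left(\frac{67}{66} + \frac{6 + 3^{2}}{3 \left(9 + 3\right)}\right) \left(-61\right) + 129\right)^{2} = \left(\left(\frac{67}{66} + \frac{6 + 9}{3 \cdot 12}\right) \left(-61\right) + 129\right)^{2} = \left(\left(\frac{67}{66} + \frac{1}{3} \cdot \frac{1}{12} \cdot 15\right) \left(-61\right) + 129\right)^{2} = \left(\left(\frac{67}{66} + \frac{5}{12}\right) \left(-61\right) + 129\right)^{2} = \left(\frac{63}{44} \left(-61\right) + 129\right)^{2} = \left(- \frac{3843}{44} + 129\right)^{2} = \left(\frac{1833}{44}\right)^{2} = \frac{3359889}{1936}$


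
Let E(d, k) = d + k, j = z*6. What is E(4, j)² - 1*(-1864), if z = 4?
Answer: 2648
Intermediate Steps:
j = 24 (j = 4*6 = 24)
E(4, j)² - 1*(-1864) = (4 + 24)² - 1*(-1864) = 28² + 1864 = 784 + 1864 = 2648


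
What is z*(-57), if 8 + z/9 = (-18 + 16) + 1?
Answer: 4617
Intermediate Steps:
z = -81 (z = -72 + 9*((-18 + 16) + 1) = -72 + 9*(-2 + 1) = -72 + 9*(-1) = -72 - 9 = -81)
z*(-57) = -81*(-57) = 4617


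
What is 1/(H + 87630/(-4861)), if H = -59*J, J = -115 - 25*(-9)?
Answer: -4861/31635520 ≈ -0.00015366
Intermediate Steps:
J = 110 (J = -115 - 1*(-225) = -115 + 225 = 110)
H = -6490 (H = -59*110 = -6490)
1/(H + 87630/(-4861)) = 1/(-6490 + 87630/(-4861)) = 1/(-6490 + 87630*(-1/4861)) = 1/(-6490 - 87630/4861) = 1/(-31635520/4861) = -4861/31635520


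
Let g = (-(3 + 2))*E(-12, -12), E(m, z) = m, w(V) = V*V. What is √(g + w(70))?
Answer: 4*√310 ≈ 70.427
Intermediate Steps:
w(V) = V²
g = 60 (g = -(3 + 2)*(-12) = -1*5*(-12) = -5*(-12) = 60)
√(g + w(70)) = √(60 + 70²) = √(60 + 4900) = √4960 = 4*√310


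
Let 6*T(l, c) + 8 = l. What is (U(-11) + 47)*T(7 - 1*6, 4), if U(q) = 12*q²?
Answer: -10493/6 ≈ -1748.8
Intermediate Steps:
T(l, c) = -4/3 + l/6
(U(-11) + 47)*T(7 - 1*6, 4) = (12*(-11)² + 47)*(-4/3 + (7 - 1*6)/6) = (12*121 + 47)*(-4/3 + (7 - 6)/6) = (1452 + 47)*(-4/3 + (⅙)*1) = 1499*(-4/3 + ⅙) = 1499*(-7/6) = -10493/6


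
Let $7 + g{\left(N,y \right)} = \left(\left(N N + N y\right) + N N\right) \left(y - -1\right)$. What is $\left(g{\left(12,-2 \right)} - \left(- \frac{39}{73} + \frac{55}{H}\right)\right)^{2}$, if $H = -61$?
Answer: $\frac{1440885736161}{19829209} \approx 72665.0$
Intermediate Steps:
$g{\left(N,y \right)} = -7 + \left(1 + y\right) \left(2 N^{2} + N y\right)$ ($g{\left(N,y \right)} = -7 + \left(\left(N N + N y\right) + N N\right) \left(y - -1\right) = -7 + \left(\left(N^{2} + N y\right) + N^{2}\right) \left(y + 1\right) = -7 + \left(2 N^{2} + N y\right) \left(1 + y\right) = -7 + \left(1 + y\right) \left(2 N^{2} + N y\right)$)
$\left(g{\left(12,-2 \right)} - \left(- \frac{39}{73} + \frac{55}{H}\right)\right)^{2} = \left(\left(-7 + 2 \cdot 12^{2} + 12 \left(-2\right) + 12 \left(-2\right)^{2} + 2 \left(-2\right) 12^{2}\right) - \left(- \frac{55}{61} - \frac{39}{73}\right)\right)^{2} = \left(\left(-7 + 2 \cdot 144 - 24 + 12 \cdot 4 + 2 \left(-2\right) 144\right) - - \frac{6394}{4453}\right)^{2} = \left(\left(-7 + 288 - 24 + 48 - 576\right) + \left(\frac{39}{73} + \frac{55}{61}\right)\right)^{2} = \left(-271 + \frac{6394}{4453}\right)^{2} = \left(- \frac{1200369}{4453}\right)^{2} = \frac{1440885736161}{19829209}$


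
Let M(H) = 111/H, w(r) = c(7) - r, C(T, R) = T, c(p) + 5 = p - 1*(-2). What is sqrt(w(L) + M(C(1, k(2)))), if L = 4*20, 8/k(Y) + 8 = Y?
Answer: sqrt(35) ≈ 5.9161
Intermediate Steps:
c(p) = -3 + p (c(p) = -5 + (p - 1*(-2)) = -5 + (p + 2) = -5 + (2 + p) = -3 + p)
k(Y) = 8/(-8 + Y)
L = 80
w(r) = 4 - r (w(r) = (-3 + 7) - r = 4 - r)
sqrt(w(L) + M(C(1, k(2)))) = sqrt((4 - 1*80) + 111/1) = sqrt((4 - 80) + 111*1) = sqrt(-76 + 111) = sqrt(35)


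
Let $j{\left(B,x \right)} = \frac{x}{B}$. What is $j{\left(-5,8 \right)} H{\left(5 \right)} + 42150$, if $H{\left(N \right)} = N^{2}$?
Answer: $42110$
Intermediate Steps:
$j{\left(-5,8 \right)} H{\left(5 \right)} + 42150 = \frac{8}{-5} \cdot 5^{2} + 42150 = 8 \left(- \frac{1}{5}\right) 25 + 42150 = \left(- \frac{8}{5}\right) 25 + 42150 = -40 + 42150 = 42110$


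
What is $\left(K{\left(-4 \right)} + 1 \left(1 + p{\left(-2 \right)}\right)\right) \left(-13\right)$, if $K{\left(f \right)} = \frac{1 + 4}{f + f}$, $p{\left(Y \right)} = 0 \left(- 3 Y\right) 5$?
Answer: $- \frac{39}{8} \approx -4.875$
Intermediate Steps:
$p{\left(Y \right)} = 0$ ($p{\left(Y \right)} = 0 \cdot 5 = 0$)
$K{\left(f \right)} = \frac{5}{2 f}$
$\left(K{\left(-4 \right)} + 1 \left(1 + p{\left(-2 \right)}\right)\right) \left(-13\right) = \left(\frac{5}{2 \left(-4\right)} + 1 \left(1 + 0\right)\right) \left(-13\right) = \left(\frac{5}{2} \left(- \frac{1}{4}\right) + 1 \cdot 1\right) \left(-13\right) = \left(- \frac{5}{8} + 1\right) \left(-13\right) = \frac{3}{8} \left(-13\right) = - \frac{39}{8}$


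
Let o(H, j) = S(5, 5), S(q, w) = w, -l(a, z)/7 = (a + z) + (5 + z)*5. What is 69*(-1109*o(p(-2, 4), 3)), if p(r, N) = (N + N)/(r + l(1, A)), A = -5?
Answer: -382605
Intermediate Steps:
l(a, z) = -175 - 42*z - 7*a (l(a, z) = -7*((a + z) + (5 + z)*5) = -7*((a + z) + (25 + 5*z)) = -7*(25 + a + 6*z) = -175 - 42*z - 7*a)
p(r, N) = 2*N/(28 + r) (p(r, N) = (N + N)/(r + (-175 - 42*(-5) - 7*1)) = (2*N)/(r + (-175 + 210 - 7)) = (2*N)/(r + 28) = (2*N)/(28 + r) = 2*N/(28 + r))
o(H, j) = 5
69*(-1109*o(p(-2, 4), 3)) = 69*(-1109*5) = 69*(-5545) = -382605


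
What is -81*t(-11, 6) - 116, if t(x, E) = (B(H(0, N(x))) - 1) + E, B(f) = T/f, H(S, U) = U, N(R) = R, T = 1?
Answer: -5650/11 ≈ -513.64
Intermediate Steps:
B(f) = 1/f
t(x, E) = -1 + E + 1/x (t(x, E) = (1/x - 1) + E = (-1 + 1/x) + E = -1 + E + 1/x)
-81*t(-11, 6) - 116 = -81*(-1 + 6 + 1/(-11)) - 116 = -81*(-1 + 6 - 1/11) - 116 = -81*54/11 - 116 = -4374/11 - 116 = -5650/11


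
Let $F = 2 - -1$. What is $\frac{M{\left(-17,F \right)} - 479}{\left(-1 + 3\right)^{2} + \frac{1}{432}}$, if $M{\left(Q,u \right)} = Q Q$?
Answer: $- \frac{4320}{91} \approx -47.473$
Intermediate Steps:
$F = 3$ ($F = 2 + 1 = 3$)
$M{\left(Q,u \right)} = Q^{2}$
$\frac{M{\left(-17,F \right)} - 479}{\left(-1 + 3\right)^{2} + \frac{1}{432}} = \frac{\left(-17\right)^{2} - 479}{\left(-1 + 3\right)^{2} + \frac{1}{432}} = \frac{289 - 479}{2^{2} + \frac{1}{432}} = - \frac{190}{4 + \frac{1}{432}} = - \frac{190}{\frac{1729}{432}} = \left(-190\right) \frac{432}{1729} = - \frac{4320}{91}$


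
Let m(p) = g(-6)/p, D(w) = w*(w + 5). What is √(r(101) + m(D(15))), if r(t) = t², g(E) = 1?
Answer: √9180903/30 ≈ 101.00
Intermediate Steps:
D(w) = w*(5 + w)
m(p) = 1/p
√(r(101) + m(D(15))) = √(101² + 1/(15*(5 + 15))) = √(10201 + 1/(15*20)) = √(10201 + 1/300) = √(3060301/300) = √9180903/30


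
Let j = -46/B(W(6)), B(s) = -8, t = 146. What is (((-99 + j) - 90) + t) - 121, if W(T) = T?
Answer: -633/4 ≈ -158.25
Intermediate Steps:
j = 23/4 (j = -46/(-8) = -46*(-1/8) = 23/4 ≈ 5.7500)
(((-99 + j) - 90) + t) - 121 = (((-99 + 23/4) - 90) + 146) - 121 = ((-373/4 - 90) + 146) - 121 = (-733/4 + 146) - 121 = -149/4 - 121 = -633/4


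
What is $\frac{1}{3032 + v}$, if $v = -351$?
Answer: $\frac{1}{2681} \approx 0.000373$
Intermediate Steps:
$\frac{1}{3032 + v} = \frac{1}{3032 - 351} = \frac{1}{2681}$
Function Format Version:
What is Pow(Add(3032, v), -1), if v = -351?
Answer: Rational(1, 2681) ≈ 0.00037300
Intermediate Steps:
Pow(Add(3032, v), -1) = Pow(Add(3032, -351), -1) = Pow(2681, -1) = Rational(1, 2681)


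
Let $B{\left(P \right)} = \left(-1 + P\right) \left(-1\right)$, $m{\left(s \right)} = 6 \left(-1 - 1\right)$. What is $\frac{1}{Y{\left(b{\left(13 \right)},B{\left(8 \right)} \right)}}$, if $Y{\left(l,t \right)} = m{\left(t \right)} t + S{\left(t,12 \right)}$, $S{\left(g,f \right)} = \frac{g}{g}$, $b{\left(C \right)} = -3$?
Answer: $\frac{1}{85} \approx 0.011765$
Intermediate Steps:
$S{\left(g,f \right)} = 1$
$m{\left(s \right)} = -12$ ($m{\left(s \right)} = 6 \left(-2\right) = -12$)
$B{\left(P \right)} = 1 - P$
$Y{\left(l,t \right)} = 1 - 12 t$ ($Y{\left(l,t \right)} = - 12 t + 1 = 1 - 12 t$)
$\frac{1}{Y{\left(b{\left(13 \right)},B{\left(8 \right)} \right)}} = \frac{1}{1 - 12 \left(1 - 8\right)} = \frac{1}{1 - -84} = \frac{1}{1 + 84} = \frac{1}{85}$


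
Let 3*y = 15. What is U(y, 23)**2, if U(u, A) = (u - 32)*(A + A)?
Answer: 1542564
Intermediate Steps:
y = 5 (y = (1/3)*15 = 5)
U(u, A) = 2*A*(-32 + u) (U(u, A) = (-32 + u)*(2*A) = 2*A*(-32 + u))
U(y, 23)**2 = (2*23*(-32 + 5))**2 = (2*23*(-27))**2 = (-1242)**2 = 1542564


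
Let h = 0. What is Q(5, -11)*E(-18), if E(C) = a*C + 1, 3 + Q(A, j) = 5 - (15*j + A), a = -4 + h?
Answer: 11826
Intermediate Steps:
a = -4 (a = -4 + 0 = -4)
Q(A, j) = 2 - A - 15*j (Q(A, j) = -3 + (5 - (15*j + A)) = -3 + (5 - (A + 15*j)) = -3 + (5 + (-A - 15*j)) = -3 + (5 - A - 15*j) = 2 - A - 15*j)
E(C) = 1 - 4*C (E(C) = -4*C + 1 = 1 - 4*C)
Q(5, -11)*E(-18) = (2 - 1*5 - 15*(-11))*(1 - 4*(-18)) = (2 - 5 + 165)*(1 + 72) = 162*73 = 11826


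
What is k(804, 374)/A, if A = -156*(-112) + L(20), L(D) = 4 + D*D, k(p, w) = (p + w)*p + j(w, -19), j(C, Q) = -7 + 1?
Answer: 473553/8938 ≈ 52.982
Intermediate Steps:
j(C, Q) = -6
k(p, w) = -6 + p*(p + w) (k(p, w) = (p + w)*p - 6 = p*(p + w) - 6 = -6 + p*(p + w))
L(D) = 4 + D**2
A = 17876 (A = -156*(-112) + (4 + 20**2) = 17472 + (4 + 400) = 17472 + 404 = 17876)
k(804, 374)/A = (-6 + 804**2 + 804*374)/17876 = (-6 + 646416 + 300696)*(1/17876) = 947106*(1/17876) = 473553/8938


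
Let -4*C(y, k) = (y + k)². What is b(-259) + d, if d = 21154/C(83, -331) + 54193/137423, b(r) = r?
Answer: -285819423/1099384 ≈ -259.98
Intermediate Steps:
C(y, k) = -(k + y)²/4 (C(y, k) = -(y + k)²/4 = -(k + y)²/4)
d = -1078967/1099384 (d = 21154/((-(-331 + 83)²/4)) + 54193/137423 = 21154/((-¼*(-248)²)) + 54193*(1/137423) = 21154/((-¼*61504)) + 54193/137423 = 21154/(-15376) + 54193/137423 = 21154*(-1/15376) + 54193/137423 = -10577/7688 + 54193/137423 = -1078967/1099384 ≈ -0.98143)
b(-259) + d = -259 - 1078967/1099384 = -285819423/1099384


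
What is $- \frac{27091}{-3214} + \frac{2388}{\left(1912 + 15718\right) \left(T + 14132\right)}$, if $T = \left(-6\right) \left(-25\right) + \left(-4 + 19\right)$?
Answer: $\frac{3414229875521}{405054168770} \approx 8.4291$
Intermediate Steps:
$T = 165$ ($T = 150 + 15 = 165$)
$- \frac{27091}{-3214} + \frac{2388}{\left(1912 + 15718\right) \left(T + 14132\right)} = - \frac{27091}{-3214} + \frac{2388}{\left(1912 + 15718\right) \left(165 + 14132\right)} = \left(-27091\right) \left(- \frac{1}{3214}\right) + \frac{2388}{17630 \cdot 14297} = \frac{27091}{3214} + \frac{2388}{252056110} = \frac{27091}{3214} + 2388 \cdot \frac{1}{252056110} = \frac{27091}{3214} + \frac{1194}{126028055} = \frac{3414229875521}{405054168770}$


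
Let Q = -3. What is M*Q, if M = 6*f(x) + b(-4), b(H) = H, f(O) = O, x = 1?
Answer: -6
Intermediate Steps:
M = 2 (M = 6*1 - 4 = 6 - 4 = 2)
M*Q = 2*(-3) = -6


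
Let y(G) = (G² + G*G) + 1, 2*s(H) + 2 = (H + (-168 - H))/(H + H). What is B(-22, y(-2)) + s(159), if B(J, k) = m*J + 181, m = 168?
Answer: -186362/53 ≈ -3516.3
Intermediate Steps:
s(H) = -1 - 42/H (s(H) = -1 + ((H + (-168 - H))/(H + H))/2 = -1 + (-168*1/(2*H))/2 = -1 + (-84/H)/2 = -1 - 42/H)
y(G) = 1 + 2*G² (y(G) = (G² + G²) + 1 = 2*G² + 1 = 1 + 2*G²)
B(J, k) = 181 + 168*J (B(J, k) = 168*J + 181 = 181 + 168*J)
B(-22, y(-2)) + s(159) = (181 + 168*(-22)) + (-42 - 1*159)/159 = (181 - 3696) + (-42 - 159)/159 = -3515 + (1/159)*(-201) = -3515 - 67/53 = -186362/53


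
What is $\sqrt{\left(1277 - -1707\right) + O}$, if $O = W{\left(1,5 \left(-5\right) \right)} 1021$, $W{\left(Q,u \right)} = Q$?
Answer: $3 \sqrt{445} \approx 63.285$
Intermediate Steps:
$O = 1021$ ($O = 1 \cdot 1021 = 1021$)
$\sqrt{\left(1277 - -1707\right) + O} = \sqrt{\left(1277 - -1707\right) + 1021} = \sqrt{\left(1277 + 1707\right) + 1021} = \sqrt{2984 + 1021} = \sqrt{4005} = 3 \sqrt{445}$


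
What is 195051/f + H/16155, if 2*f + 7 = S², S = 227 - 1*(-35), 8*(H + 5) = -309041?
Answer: 3244709987/985627320 ≈ 3.2920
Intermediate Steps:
H = -309081/8 (H = -5 + (⅛)*(-309041) = -5 - 309041/8 = -309081/8 ≈ -38635.)
S = 262 (S = 227 + 35 = 262)
f = 68637/2 (f = -7/2 + (½)*262² = -7/2 + (½)*68644 = -7/2 + 34322 = 68637/2 ≈ 34319.)
195051/f + H/16155 = 195051/(68637/2) - 309081/8/16155 = 195051*(2/68637) - 309081/8*1/16155 = 130034/22879 - 103027/43080 = 3244709987/985627320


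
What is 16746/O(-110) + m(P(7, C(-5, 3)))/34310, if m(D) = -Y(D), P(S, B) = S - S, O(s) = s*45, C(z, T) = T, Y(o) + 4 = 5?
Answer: -19152007/5661150 ≈ -3.3831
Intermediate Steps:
Y(o) = 1 (Y(o) = -4 + 5 = 1)
O(s) = 45*s
P(S, B) = 0
m(D) = -1 (m(D) = -1*1 = -1)
16746/O(-110) + m(P(7, C(-5, 3)))/34310 = 16746/((45*(-110))) - 1/34310 = 16746/(-4950) - 1*1/34310 = 16746*(-1/4950) - 1/34310 = -2791/825 - 1/34310 = -19152007/5661150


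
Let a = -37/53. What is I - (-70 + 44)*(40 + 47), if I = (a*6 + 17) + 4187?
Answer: 342476/53 ≈ 6461.8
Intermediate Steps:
a = -37/53 (a = -37*1/53 = -37/53 ≈ -0.69811)
I = 222590/53 (I = (-37/53*6 + 17) + 4187 = (-222/53 + 17) + 4187 = 679/53 + 4187 = 222590/53 ≈ 4199.8)
I - (-70 + 44)*(40 + 47) = 222590/53 - (-70 + 44)*(40 + 47) = 222590/53 - (-26)*87 = 222590/53 - 1*(-2262) = 222590/53 + 2262 = 342476/53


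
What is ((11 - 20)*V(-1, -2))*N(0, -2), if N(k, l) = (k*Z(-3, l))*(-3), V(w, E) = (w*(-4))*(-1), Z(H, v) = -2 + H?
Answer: 0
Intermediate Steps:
V(w, E) = 4*w (V(w, E) = -4*w*(-1) = 4*w)
N(k, l) = 15*k (N(k, l) = (k*(-2 - 3))*(-3) = (k*(-5))*(-3) = -5*k*(-3) = 15*k)
((11 - 20)*V(-1, -2))*N(0, -2) = ((11 - 20)*(4*(-1)))*(15*0) = -9*(-4)*0 = 36*0 = 0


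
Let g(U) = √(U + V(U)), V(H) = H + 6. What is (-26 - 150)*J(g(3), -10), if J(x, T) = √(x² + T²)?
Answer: -704*√7 ≈ -1862.6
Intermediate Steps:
V(H) = 6 + H
g(U) = √(6 + 2*U) (g(U) = √(U + (6 + U)) = √(6 + 2*U))
J(x, T) = √(T² + x²)
(-26 - 150)*J(g(3), -10) = (-26 - 150)*√((-10)² + (√(6 + 2*3))²) = -176*√(100 + (√(6 + 6))²) = -176*√(100 + (√12)²) = -176*√(100 + (2*√3)²) = -176*√(100 + 12) = -704*√7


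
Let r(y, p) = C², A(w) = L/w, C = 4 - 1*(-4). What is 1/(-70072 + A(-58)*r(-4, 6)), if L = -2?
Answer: -29/2032024 ≈ -1.4271e-5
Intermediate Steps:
C = 8 (C = 4 + 4 = 8)
A(w) = -2/w
r(y, p) = 64 (r(y, p) = 8² = 64)
1/(-70072 + A(-58)*r(-4, 6)) = 1/(-70072 - 2/(-58)*64) = 1/(-70072 - 2*(-1/58)*64) = 1/(-70072 + (1/29)*64) = 1/(-70072 + 64/29) = 1/(-2032024/29) = -29/2032024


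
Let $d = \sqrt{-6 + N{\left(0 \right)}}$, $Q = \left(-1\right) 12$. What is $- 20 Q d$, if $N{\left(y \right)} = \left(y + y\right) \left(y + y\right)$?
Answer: $240 i \sqrt{6} \approx 587.88 i$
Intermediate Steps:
$N{\left(y \right)} = 4 y^{2}$ ($N{\left(y \right)} = 2 y 2 y = 4 y^{2}$)
$Q = -12$
$d = i \sqrt{6}$ ($d = \sqrt{-6 + 4 \cdot 0^{2}} = \sqrt{-6 + 4 \cdot 0} = \sqrt{-6 + 0} = \sqrt{-6} = i \sqrt{6} \approx 2.4495 i$)
$- 20 Q d = \left(-20\right) \left(-12\right) i \sqrt{6} = 240 i \sqrt{6}$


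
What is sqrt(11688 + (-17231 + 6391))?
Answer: 4*sqrt(53) ≈ 29.120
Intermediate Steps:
sqrt(11688 + (-17231 + 6391)) = sqrt(11688 - 10840) = sqrt(848) = 4*sqrt(53)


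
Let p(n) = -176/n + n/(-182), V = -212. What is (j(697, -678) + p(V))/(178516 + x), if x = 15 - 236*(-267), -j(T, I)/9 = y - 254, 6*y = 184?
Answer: 9703852/1164961889 ≈ 0.0083298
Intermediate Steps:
y = 92/3 (y = (1/6)*184 = 92/3 ≈ 30.667)
p(n) = -176/n - n/182 (p(n) = -176/n + n*(-1/182) = -176/n - n/182)
j(T, I) = 2010 (j(T, I) = -9*(92/3 - 254) = -9*(-670/3) = 2010)
x = 63027 (x = 15 + 63012 = 63027)
(j(697, -678) + p(V))/(178516 + x) = (2010 + (-176/(-212) - 1/182*(-212)))/(178516 + 63027) = (2010 + (-176*(-1/212) + 106/91))/241543 = (2010 + (44/53 + 106/91))*(1/241543) = (2010 + 9622/4823)*(1/241543) = (9703852/4823)*(1/241543) = 9703852/1164961889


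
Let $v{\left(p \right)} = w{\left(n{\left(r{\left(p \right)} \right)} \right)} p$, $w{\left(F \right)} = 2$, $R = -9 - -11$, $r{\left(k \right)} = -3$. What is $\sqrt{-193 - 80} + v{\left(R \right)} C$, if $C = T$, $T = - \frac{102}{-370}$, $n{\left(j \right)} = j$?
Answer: $\frac{204}{185} + i \sqrt{273} \approx 1.1027 + 16.523 i$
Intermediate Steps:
$R = 2$ ($R = -9 + 11 = 2$)
$T = \frac{51}{185}$ ($T = \left(-102\right) \left(- \frac{1}{370}\right) = \frac{51}{185} \approx 0.27568$)
$C = \frac{51}{185} \approx 0.27568$
$v{\left(p \right)} = 2 p$
$\sqrt{-193 - 80} + v{\left(R \right)} C = \sqrt{-193 - 80} + 2 \cdot 2 \cdot \frac{51}{185} = \sqrt{-273} + 4 \cdot \frac{51}{185} = i \sqrt{273} + \frac{204}{185} = \frac{204}{185} + i \sqrt{273}$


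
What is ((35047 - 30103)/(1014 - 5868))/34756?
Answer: -206/7029401 ≈ -2.9305e-5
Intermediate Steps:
((35047 - 30103)/(1014 - 5868))/34756 = (4944/(-4854))*(1/34756) = (4944*(-1/4854))*(1/34756) = -824/809*1/34756 = -206/7029401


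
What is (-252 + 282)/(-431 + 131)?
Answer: -⅒ ≈ -0.10000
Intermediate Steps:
(-252 + 282)/(-431 + 131) = 30/(-300) = 30*(-1/300) = -⅒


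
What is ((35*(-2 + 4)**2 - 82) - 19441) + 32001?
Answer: 12618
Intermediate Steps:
((35*(-2 + 4)**2 - 82) - 19441) + 32001 = ((35*2**2 - 82) - 19441) + 32001 = ((35*4 - 82) - 19441) + 32001 = ((140 - 82) - 19441) + 32001 = (58 - 19441) + 32001 = -19383 + 32001 = 12618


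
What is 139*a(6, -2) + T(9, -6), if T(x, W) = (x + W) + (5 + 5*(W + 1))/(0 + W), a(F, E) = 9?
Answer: 3772/3 ≈ 1257.3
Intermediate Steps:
T(x, W) = W + x + (10 + 5*W)/W (T(x, W) = (W + x) + (5 + 5*(1 + W))/W = (W + x) + (5 + (5 + 5*W))/W = (W + x) + (10 + 5*W)/W = W + x + (10 + 5*W)/W)
139*a(6, -2) + T(9, -6) = 139*9 + (5 - 6 + 9 + 10/(-6)) = 1251 + (5 - 6 + 9 + 10*(-⅙)) = 1251 + (5 - 6 + 9 - 5/3) = 1251 + 19/3 = 3772/3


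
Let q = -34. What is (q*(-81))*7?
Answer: 19278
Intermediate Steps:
(q*(-81))*7 = -34*(-81)*7 = 2754*7 = 19278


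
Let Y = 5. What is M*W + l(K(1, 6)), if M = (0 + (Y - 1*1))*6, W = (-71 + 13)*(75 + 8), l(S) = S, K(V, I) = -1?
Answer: -115537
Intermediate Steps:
W = -4814 (W = -58*83 = -4814)
M = 24 (M = (0 + (5 - 1*1))*6 = (0 + (5 - 1))*6 = (0 + 4)*6 = 4*6 = 24)
M*W + l(K(1, 6)) = 24*(-4814) - 1 = -115536 - 1 = -115537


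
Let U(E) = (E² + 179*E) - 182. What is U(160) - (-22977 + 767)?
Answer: 76268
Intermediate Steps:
U(E) = -182 + E² + 179*E
U(160) - (-22977 + 767) = (-182 + 160² + 179*160) - (-22977 + 767) = (-182 + 25600 + 28640) - 1*(-22210) = 54058 + 22210 = 76268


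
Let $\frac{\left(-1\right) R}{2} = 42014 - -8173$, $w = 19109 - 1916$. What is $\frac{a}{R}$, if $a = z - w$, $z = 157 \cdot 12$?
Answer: $\frac{5103}{33458} \approx 0.15252$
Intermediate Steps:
$w = 17193$ ($w = 19109 - 1916 = 17193$)
$z = 1884$
$a = -15309$ ($a = 1884 - 17193 = -15309$)
$R = -100374$ ($R = - 2 \left(42014 - -8173\right) = - 2 \left(42014 + 8173\right) = \left(-2\right) 50187 = -100374$)
$\frac{a}{R} = - \frac{15309}{-100374} = \left(-15309\right) \left(- \frac{1}{100374}\right) = \frac{5103}{33458}$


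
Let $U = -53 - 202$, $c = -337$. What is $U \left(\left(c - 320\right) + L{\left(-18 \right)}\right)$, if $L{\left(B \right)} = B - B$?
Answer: $167535$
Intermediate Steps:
$U = -255$ ($U = -53 - 202 = -255$)
$L{\left(B \right)} = 0$
$U \left(\left(c - 320\right) + L{\left(-18 \right)}\right) = - 255 \left(\left(-337 - 320\right) + 0\right) = - 255 \left(-657 + 0\right) = \left(-255\right) \left(-657\right) = 167535$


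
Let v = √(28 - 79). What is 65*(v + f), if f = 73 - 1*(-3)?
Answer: 4940 + 65*I*√51 ≈ 4940.0 + 464.19*I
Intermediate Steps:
f = 76 (f = 73 + 3 = 76)
v = I*√51 (v = √(-51) = I*√51 ≈ 7.1414*I)
65*(v + f) = 65*(I*√51 + 76) = 65*(76 + I*√51) = 4940 + 65*I*√51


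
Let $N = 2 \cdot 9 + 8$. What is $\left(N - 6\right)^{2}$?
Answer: $400$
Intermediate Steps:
$N = 26$ ($N = 18 + 8 = 26$)
$\left(N - 6\right)^{2} = \left(26 - 6\right)^{2} = 20^{2} = 400$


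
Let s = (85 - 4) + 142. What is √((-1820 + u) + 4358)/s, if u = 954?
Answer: 6*√97/223 ≈ 0.26499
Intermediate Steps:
s = 223 (s = 81 + 142 = 223)
√((-1820 + u) + 4358)/s = √((-1820 + 954) + 4358)/223 = √(-866 + 4358)*(1/223) = √3492*(1/223) = (6*√97)*(1/223) = 6*√97/223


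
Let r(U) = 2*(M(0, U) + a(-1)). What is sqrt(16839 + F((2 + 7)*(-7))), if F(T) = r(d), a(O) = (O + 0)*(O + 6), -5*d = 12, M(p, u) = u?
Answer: sqrt(420605)/5 ≈ 129.71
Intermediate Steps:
d = -12/5 (d = -1/5*12 = -12/5 ≈ -2.4000)
a(O) = O*(6 + O)
r(U) = -10 + 2*U (r(U) = 2*(U - (6 - 1)) = 2*(U - 1*5) = 2*(U - 5) = 2*(-5 + U) = -10 + 2*U)
F(T) = -74/5 (F(T) = -10 + 2*(-12/5) = -10 - 24/5 = -74/5)
sqrt(16839 + F((2 + 7)*(-7))) = sqrt(16839 - 74/5) = sqrt(84121/5) = sqrt(420605)/5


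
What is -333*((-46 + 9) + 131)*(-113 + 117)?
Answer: -125208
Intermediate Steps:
-333*((-46 + 9) + 131)*(-113 + 117) = -333*(-37 + 131)*4 = -31302*4 = -333*376 = -125208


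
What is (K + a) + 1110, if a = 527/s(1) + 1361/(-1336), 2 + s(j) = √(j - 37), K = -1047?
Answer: 238017/6680 - 1581*I/20 ≈ 35.631 - 79.05*I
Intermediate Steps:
s(j) = -2 + √(-37 + j) (s(j) = -2 + √(j - 37) = -2 + √(-37 + j))
a = -1361/1336 + 527*(-2 - 6*I)/40 (a = 527/(-2 + √(-37 + 1)) + 1361/(-1336) = 527/(-2 + √(-36)) + 1361*(-1/1336) = 527/(-2 + 6*I) - 1361/1336 = 527*((-2 - 6*I)/40) - 1361/1336 = 527*(-2 - 6*I)/40 - 1361/1336 = -1361/1336 + 527*(-2 - 6*I)/40 ≈ -27.369 - 79.05*I)
(K + a) + 1110 = (-1047 + (-182823/6680 - 1581*I/20)) + 1110 = (-7176783/6680 - 1581*I/20) + 1110 = 238017/6680 - 1581*I/20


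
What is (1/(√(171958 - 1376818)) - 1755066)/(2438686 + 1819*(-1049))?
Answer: -1755066/530555 - I*√301215/319622248650 ≈ -3.308 - 1.7171e-9*I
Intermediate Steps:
(1/(√(171958 - 1376818)) - 1755066)/(2438686 + 1819*(-1049)) = (1/(√(-1204860)) - 1755066)/(2438686 - 1908131) = (1/(2*I*√301215) - 1755066)/530555 = (-I*√301215/602430 - 1755066)*(1/530555) = (-1755066 - I*√301215/602430)*(1/530555) = -1755066/530555 - I*√301215/319622248650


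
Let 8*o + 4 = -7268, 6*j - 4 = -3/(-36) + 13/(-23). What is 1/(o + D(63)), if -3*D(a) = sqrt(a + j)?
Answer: -13547736/12314786725 + 18*sqrt(4843754)/12314786725 ≈ -0.0010969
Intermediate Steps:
j = 971/1656 (j = 2/3 + (-3/(-36) + 13/(-23))/6 = 2/3 + (-3*(-1/36) + 13*(-1/23))/6 = 2/3 + (1/12 - 13/23)/6 = 2/3 + (1/6)*(-133/276) = 2/3 - 133/1656 = 971/1656 ≈ 0.58635)
o = -909 (o = -1/2 + (1/8)*(-7268) = -1/2 - 1817/2 = -909)
D(a) = -sqrt(971/1656 + a)/3 (D(a) = -sqrt(a + 971/1656)/3 = -sqrt(971/1656 + a)/3)
1/(o + D(63)) = 1/(-909 - sqrt(44666 + 76176*63)/828) = 1/(-909 - sqrt(44666 + 4799088)/828) = 1/(-909 - sqrt(4843754)/828)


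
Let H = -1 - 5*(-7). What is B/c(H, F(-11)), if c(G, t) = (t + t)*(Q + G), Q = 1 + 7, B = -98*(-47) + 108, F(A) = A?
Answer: -2357/462 ≈ -5.1017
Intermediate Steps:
H = 34 (H = -1 + 35 = 34)
B = 4714 (B = 4606 + 108 = 4714)
Q = 8
c(G, t) = 2*t*(8 + G) (c(G, t) = (t + t)*(8 + G) = (2*t)*(8 + G) = 2*t*(8 + G))
B/c(H, F(-11)) = 4714/((2*(-11)*(8 + 34))) = 4714/((2*(-11)*42)) = 4714/(-924) = 4714*(-1/924) = -2357/462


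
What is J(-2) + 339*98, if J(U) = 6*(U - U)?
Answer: 33222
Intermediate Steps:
J(U) = 0 (J(U) = 6*0 = 0)
J(-2) + 339*98 = 0 + 339*98 = 0 + 33222 = 33222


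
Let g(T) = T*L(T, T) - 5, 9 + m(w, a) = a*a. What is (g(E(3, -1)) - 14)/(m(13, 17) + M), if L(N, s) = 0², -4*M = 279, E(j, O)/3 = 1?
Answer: -76/841 ≈ -0.090369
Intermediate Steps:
E(j, O) = 3 (E(j, O) = 3*1 = 3)
m(w, a) = -9 + a² (m(w, a) = -9 + a*a = -9 + a²)
M = -279/4 (M = -¼*279 = -279/4 ≈ -69.750)
L(N, s) = 0
g(T) = -5 (g(T) = T*0 - 5 = 0 - 5 = -5)
(g(E(3, -1)) - 14)/(m(13, 17) + M) = (-5 - 14)/((-9 + 17²) - 279/4) = -19/((-9 + 289) - 279/4) = -19/(280 - 279/4) = -19/841/4 = -19*4/841 = -76/841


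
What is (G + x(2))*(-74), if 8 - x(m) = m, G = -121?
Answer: 8510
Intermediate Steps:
x(m) = 8 - m
(G + x(2))*(-74) = (-121 + (8 - 1*2))*(-74) = (-121 + (8 - 2))*(-74) = (-121 + 6)*(-74) = -115*(-74) = 8510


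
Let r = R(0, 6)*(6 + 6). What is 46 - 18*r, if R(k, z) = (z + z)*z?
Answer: -15506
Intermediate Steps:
R(k, z) = 2*z**2 (R(k, z) = (2*z)*z = 2*z**2)
r = 864 (r = (2*6**2)*(6 + 6) = (2*36)*12 = 72*12 = 864)
46 - 18*r = 46 - 18*864 = 46 - 15552 = -15506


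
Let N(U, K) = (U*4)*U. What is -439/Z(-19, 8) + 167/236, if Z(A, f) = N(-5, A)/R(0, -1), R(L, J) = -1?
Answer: 7519/1475 ≈ 5.0976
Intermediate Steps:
N(U, K) = 4*U² (N(U, K) = (4*U)*U = 4*U²)
Z(A, f) = -100 (Z(A, f) = (4*(-5)²)/(-1) = (4*25)*(-1) = 100*(-1) = -100)
-439/Z(-19, 8) + 167/236 = -439/(-100) + 167/236 = -439*(-1/100) + 167*(1/236) = 439/100 + 167/236 = 7519/1475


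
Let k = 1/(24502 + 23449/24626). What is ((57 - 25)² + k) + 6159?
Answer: 4334291906909/603409701 ≈ 7183.0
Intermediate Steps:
k = 24626/603409701 (k = 1/(24502 + 23449*(1/24626)) = 1/(24502 + 23449/24626) = 1/(603409701/24626) = 24626/603409701 ≈ 4.0811e-5)
((57 - 25)² + k) + 6159 = ((57 - 25)² + 24626/603409701) + 6159 = (32² + 24626/603409701) + 6159 = (1024 + 24626/603409701) + 6159 = 617891558450/603409701 + 6159 = 4334291906909/603409701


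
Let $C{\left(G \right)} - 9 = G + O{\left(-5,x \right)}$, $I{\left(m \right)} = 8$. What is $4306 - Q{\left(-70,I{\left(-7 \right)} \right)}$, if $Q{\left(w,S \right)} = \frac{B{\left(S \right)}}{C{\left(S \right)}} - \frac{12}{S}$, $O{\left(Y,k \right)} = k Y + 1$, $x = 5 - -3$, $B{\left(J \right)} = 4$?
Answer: $\frac{94769}{22} \approx 4307.7$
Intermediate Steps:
$x = 8$ ($x = 5 + 3 = 8$)
$O{\left(Y,k \right)} = 1 + Y k$ ($O{\left(Y,k \right)} = Y k + 1 = 1 + Y k$)
$C{\left(G \right)} = -30 + G$ ($C{\left(G \right)} = 9 + \left(G + \left(1 - 40\right)\right) = 9 + \left(G - 39\right) = 9 + \left(-39 + G\right) = -30 + G$)
$Q{\left(w,S \right)} = - \frac{12}{S} + \frac{4}{-30 + S}$ ($Q{\left(w,S \right)} = \frac{4}{-30 + S} - \frac{12}{S} = - \frac{12}{S} + \frac{4}{-30 + S}$)
$4306 - Q{\left(-70,I{\left(-7 \right)} \right)} = 4306 - \frac{8 \left(45 - 8\right)}{8 \left(-30 + 8\right)} = 4306 - 8 \cdot \frac{1}{8} \frac{1}{-22} \left(45 - 8\right) = 4306 - 8 \cdot \frac{1}{8} \left(- \frac{1}{22}\right) 37 = 4306 - - \frac{37}{22} = 4306 + \frac{37}{22} = \frac{94769}{22}$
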